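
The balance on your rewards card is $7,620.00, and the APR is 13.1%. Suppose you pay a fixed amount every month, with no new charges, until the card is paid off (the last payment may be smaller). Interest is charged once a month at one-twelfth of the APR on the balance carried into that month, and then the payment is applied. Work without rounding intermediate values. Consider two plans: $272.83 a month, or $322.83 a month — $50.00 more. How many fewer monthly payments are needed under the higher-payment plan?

6 fewer payments

Monthly rate r = 13.1%/12 = 1.09167% = 0.0109167.
At $272.83/mo: n = ⌈−ln(1 − rB₀/P)/ln(1+r)⌉ = 34 payments (last $135.99); total interest = total paid − $7,620.00 = $1,519.38.
At $322.83/mo: 28 payments (last $143.58); total interest $1,239.99.
Payments saved = 34 − 28 = 6.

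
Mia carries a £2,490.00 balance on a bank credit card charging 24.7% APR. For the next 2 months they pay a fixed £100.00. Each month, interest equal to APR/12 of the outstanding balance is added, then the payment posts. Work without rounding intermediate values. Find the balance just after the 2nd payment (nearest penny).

£2,391.50

Monthly rate r = 24.7%/12 = 2.05833% = 0.0205833.
Each month: B ← B·(1+r) − £100.00.
Month 1: interest £51.25; balance after payment £2,441.25.
Month 2: interest £50.25; balance after payment £2,391.50.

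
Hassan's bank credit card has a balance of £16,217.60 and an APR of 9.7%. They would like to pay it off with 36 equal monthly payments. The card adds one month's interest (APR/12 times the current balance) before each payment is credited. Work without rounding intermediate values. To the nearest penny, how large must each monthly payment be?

£521.02

Monthly rate r = 9.7%/12 = 0.808333% = 0.00808333.
Level-payment amortization: P = B₀·r / (1 − (1+r)^(−n)) = 16217.60·0.00808333 / (1 − 1.00808^(−36)).
Denominator 1 − (1+r)^(−36) = 0.251609348.
P = 131.092 / 0.251609348 ≈ 521.02.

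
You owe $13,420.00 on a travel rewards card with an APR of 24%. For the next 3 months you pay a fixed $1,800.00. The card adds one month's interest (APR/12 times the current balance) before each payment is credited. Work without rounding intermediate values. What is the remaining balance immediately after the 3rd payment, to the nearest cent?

Monthly rate r = 24%/12 = 2% = 0.02.
Each month: B ← B·(1+r) − $1,800.00.
Month 1: interest $268.40; balance after payment $11,888.40.
Month 2: interest $237.77; balance after payment $10,326.17.
Month 3: interest $206.52; balance after payment $8,732.69.

$8,732.69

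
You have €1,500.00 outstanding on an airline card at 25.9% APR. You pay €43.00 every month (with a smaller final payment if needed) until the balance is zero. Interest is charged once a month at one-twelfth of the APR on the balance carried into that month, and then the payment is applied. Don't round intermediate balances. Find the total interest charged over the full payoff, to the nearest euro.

€1,315

Monthly rate r = 25.9%/12 = 2.15833% = 0.0215833.
Payoff takes n = ⌈−ln(1 − rB₀/P)/ln(1+r)⌉ = ⌈65.468⌉ = 66 payments; the last is €20.25.
Total paid = 65·€43.00 + €20.25 = €2,815.25.
Total interest = total paid − principal = €2,815.25 − €1,500.00 = €1,315.25.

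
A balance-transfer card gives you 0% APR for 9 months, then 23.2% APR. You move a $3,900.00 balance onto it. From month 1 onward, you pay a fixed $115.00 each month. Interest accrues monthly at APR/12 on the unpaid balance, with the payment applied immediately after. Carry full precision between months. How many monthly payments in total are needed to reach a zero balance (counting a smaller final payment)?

Promo months 1–9 at r₀ = 0%/12 = 0; months 10+ at r₁ = 23.2%/12 = 0.0193333.
After month 9 (no interest yet): B = $3,900.00 − 9·$115.00 = $2,865.00.
Then at r₁ with $115.00/mo: n₂ = −ln(1 − r₁·B/P)/ln(1+r₁) ≈ 34.32 → 35 more payments.

44 months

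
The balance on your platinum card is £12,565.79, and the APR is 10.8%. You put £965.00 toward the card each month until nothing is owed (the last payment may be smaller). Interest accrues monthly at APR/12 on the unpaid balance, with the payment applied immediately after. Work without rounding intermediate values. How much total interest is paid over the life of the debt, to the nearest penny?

Monthly rate r = 10.8%/12 = 0.9% = 0.009.
Payoff takes n = ⌈−ln(1 − rB₀/P)/ln(1+r)⌉ = ⌈13.912⌉ = 14 payments; the last is £880.62.
Total paid = 13·£965.00 + £880.62 = £13,425.62.
Total interest = total paid − principal = £13,425.62 − £12,565.79 = £859.83.

£859.83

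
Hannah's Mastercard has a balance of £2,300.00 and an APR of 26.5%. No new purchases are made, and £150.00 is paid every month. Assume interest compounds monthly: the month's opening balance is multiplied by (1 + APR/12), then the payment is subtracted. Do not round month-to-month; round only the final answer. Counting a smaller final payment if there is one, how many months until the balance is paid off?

Monthly rate r = 26.5%/12 = 2.20833% = 0.0220833.
Recurrence: B ← B·(1+r) − £150.00.
Month 1: interest £50.79; balance after payment £2,200.79.
Month 2: interest £48.60; balance after payment £2,099.39.
Closed form: n = −ln(1 − rB₀/P)/ln(1+r) = −ln(0.66139)/ln(1.02208) ≈ 18.927, so the balance reaches zero during payment 19.

19 months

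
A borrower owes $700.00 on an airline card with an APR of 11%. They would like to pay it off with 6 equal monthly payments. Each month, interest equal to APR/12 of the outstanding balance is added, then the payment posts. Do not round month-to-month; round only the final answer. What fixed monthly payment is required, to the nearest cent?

Monthly rate r = 11%/12 = 0.916667% = 0.00916667.
Level-payment amortization: P = B₀·r / (1 − (1+r)^(−n)) = 700.00·0.00916667 / (1 − 1.00917^(−6)).
Denominator 1 − (1+r)^(−6) = 0.0532776773.
P = 6.41667 / 0.0532776773 ≈ 120.44.

$120.44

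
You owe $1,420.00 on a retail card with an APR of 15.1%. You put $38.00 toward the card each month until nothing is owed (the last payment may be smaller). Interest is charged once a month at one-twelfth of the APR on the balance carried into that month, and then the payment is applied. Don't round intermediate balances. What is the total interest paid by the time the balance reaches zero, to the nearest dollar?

Monthly rate r = 15.1%/12 = 1.25833% = 0.0125833.
Payoff takes n = ⌈−ln(1 − rB₀/P)/ln(1+r)⌉ = ⌈50.804⌉ = 51 payments; the last is $30.58.
Total paid = 50·$38.00 + $30.58 = $1,930.58.
Total interest = total paid − principal = $1,930.58 − $1,420.00 = $510.58.

$511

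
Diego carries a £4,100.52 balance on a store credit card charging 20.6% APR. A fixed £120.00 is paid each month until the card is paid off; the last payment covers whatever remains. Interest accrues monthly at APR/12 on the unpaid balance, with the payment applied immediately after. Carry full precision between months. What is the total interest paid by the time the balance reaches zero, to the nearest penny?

£2,127.26

Monthly rate r = 20.6%/12 = 1.71667% = 0.0171667.
Payoff takes n = ⌈−ln(1 − rB₀/P)/ln(1+r)⌉ = ⌈51.897⌉ = 52 payments; the last is £107.78.
Total paid = 51·£120.00 + £107.78 = £6,227.78.
Total interest = total paid − principal = £6,227.78 − £4,100.52 = £2,127.26.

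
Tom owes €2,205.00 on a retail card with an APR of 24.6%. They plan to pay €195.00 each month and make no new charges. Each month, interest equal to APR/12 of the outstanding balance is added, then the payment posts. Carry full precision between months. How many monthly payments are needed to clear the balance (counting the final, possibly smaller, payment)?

13 months

Monthly rate r = 24.6%/12 = 2.05% = 0.0205.
Recurrence: B ← B·(1+r) − €195.00.
Month 1: interest €45.20; balance after payment €2,055.20.
Month 2: interest €42.13; balance after payment €1,902.33.
Closed form: n = −ln(1 − rB₀/P)/ln(1+r) = −ln(0.76819)/ln(1.0205) ≈ 12.996, so the balance reaches zero during payment 13.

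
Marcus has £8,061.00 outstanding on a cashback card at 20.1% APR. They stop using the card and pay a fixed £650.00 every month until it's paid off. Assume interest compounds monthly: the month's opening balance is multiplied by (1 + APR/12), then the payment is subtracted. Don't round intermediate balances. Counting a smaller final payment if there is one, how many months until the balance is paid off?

Monthly rate r = 20.1%/12 = 1.675% = 0.01675.
Recurrence: B ← B·(1+r) − £650.00.
Month 1: interest £135.02; balance after payment £7,546.02.
Month 2: interest £126.40; balance after payment £7,022.42.
Closed form: n = −ln(1 − rB₀/P)/ln(1+r) = −ln(0.79227)/ln(1.01675) ≈ 14.017, so the balance reaches zero during payment 15.

15 months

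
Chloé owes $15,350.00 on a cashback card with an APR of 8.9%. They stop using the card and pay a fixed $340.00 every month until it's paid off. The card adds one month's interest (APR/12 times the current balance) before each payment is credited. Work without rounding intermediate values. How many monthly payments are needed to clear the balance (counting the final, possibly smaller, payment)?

56 payments

Monthly rate r = 8.9%/12 = 0.741667% = 0.00741667.
Recurrence: B ← B·(1+r) − $340.00.
Month 1: interest $113.85; balance after payment $15,123.85.
Month 2: interest $112.17; balance after payment $14,896.01.
Closed form: n = −ln(1 − rB₀/P)/ln(1+r) = −ln(0.66516)/ln(1.00742) ≈ 55.178, so the balance reaches zero during payment 56.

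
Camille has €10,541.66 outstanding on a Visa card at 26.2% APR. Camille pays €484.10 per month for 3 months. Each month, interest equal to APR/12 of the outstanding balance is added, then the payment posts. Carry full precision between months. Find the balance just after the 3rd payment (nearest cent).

€9,763.08

Monthly rate r = 26.2%/12 = 2.18333% = 0.0218333.
Each month: B ← B·(1+r) − €484.10.
Month 1: interest €230.16; balance after payment €10,287.72.
Month 2: interest €224.62; balance after payment €10,028.23.
Month 3: interest €218.95; balance after payment €9,763.08.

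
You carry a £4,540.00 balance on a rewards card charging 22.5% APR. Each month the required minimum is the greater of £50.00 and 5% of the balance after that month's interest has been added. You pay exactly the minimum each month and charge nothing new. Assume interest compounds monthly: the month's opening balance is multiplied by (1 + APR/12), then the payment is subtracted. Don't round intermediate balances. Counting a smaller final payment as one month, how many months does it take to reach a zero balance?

72 months

Monthly rate r = 22.5%/12 = 1.875% = 0.01875.
While 5% of the post-interest balance exceeds £50.00, each month B ← (B·(1+r))·(1 − 0.05), i.e. B shrinks by the factor (1+r)·0.95 = 0.96781.
This holds for months 1–47. Entering month 48 the balance is £975.54; 5% of the post-interest balance is now below £50.00, so the flat £50.00 minimum applies from here.
From month 48 a fixed £50.00 at rate r clears £975.54 in 25 more payments. Total: 47 + 25 = 72 months.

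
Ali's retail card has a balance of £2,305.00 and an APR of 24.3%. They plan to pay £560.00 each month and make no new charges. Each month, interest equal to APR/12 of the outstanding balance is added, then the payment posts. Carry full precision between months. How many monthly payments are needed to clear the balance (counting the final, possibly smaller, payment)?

Monthly rate r = 24.3%/12 = 2.025% = 0.02025.
Recurrence: B ← B·(1+r) − £560.00.
Month 1: interest £46.68; balance after payment £1,791.68.
Month 2: interest £36.28; balance after payment £1,267.96.
Month 3: interest £25.68; balance after payment £733.63.
Month 4: interest £14.86; balance after payment £188.49.
Month 5: interest £3.82; balance after payment £0.00.

5 months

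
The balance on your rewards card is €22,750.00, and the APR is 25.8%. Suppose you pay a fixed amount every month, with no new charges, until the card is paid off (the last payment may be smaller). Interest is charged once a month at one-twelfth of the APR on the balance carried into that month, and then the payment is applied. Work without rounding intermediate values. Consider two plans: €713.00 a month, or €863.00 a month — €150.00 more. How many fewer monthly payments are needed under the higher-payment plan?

Monthly rate r = 25.8%/12 = 2.15% = 0.0215.
At €713.00/mo: n = ⌈−ln(1 − rB₀/P)/ln(1+r)⌉ = 55 payments (last €326.95); total interest = total paid − €22,750.00 = €16,078.95.
At €863.00/mo: 40 payments (last €281.13); total interest €11,188.13.
Payments saved = 55 − 40 = 15.

15 fewer payments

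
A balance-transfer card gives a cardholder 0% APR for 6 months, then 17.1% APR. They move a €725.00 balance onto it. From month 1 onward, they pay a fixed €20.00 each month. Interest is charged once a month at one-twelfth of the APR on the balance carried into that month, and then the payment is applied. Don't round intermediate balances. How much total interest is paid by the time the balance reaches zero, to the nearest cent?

€192.20

Promo months 1–6 at r₀ = 0%/12 = 0; months 7+ at r₁ = 17.1%/12 = 0.01425.
After month 6 (no interest yet): B = €725.00 − 6·€20.00 = €605.00.
Then at r₁ with €20.00/mo: n₂ = −ln(1 − r₁·B/P)/ln(1+r₁) ≈ 39.86 → 40 more payments.
Total paid = 45·€20.00 + €17.20 = €917.20; interest = €917.20 − €725.00 = €192.20.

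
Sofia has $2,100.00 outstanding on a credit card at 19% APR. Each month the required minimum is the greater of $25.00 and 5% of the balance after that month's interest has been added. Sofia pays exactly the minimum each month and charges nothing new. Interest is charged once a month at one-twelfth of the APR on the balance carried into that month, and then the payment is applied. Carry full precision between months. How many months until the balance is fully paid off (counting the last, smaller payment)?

Monthly rate r = 19%/12 = 1.58333% = 0.0158333.
While 5% of the post-interest balance exceeds $25.00, each month B ← (B·(1+r))·(1 − 0.05), i.e. B shrinks by the factor (1+r)·0.95 = 0.96504.
This holds for months 1–41. Entering month 42 the balance is $488.21; 5% of the post-interest balance is now below $25.00, so the flat $25.00 minimum applies from here.
From month 42 a fixed $25.00 at rate r clears $488.21 in 24 more payments. Total: 41 + 24 = 65 months.

65 months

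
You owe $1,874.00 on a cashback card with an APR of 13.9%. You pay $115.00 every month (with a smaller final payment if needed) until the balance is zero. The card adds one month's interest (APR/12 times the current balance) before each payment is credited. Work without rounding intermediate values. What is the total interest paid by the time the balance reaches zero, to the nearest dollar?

$215

Monthly rate r = 13.9%/12 = 1.15833% = 0.0115833.
Payoff takes n = ⌈−ln(1 − rB₀/P)/ln(1+r)⌉ = ⌈18.164⌉ = 19 payments; the last is $18.93.
Total paid = 18·$115.00 + $18.93 = $2,088.93.
Total interest = total paid − principal = $2,088.93 − $1,874.00 = $214.93.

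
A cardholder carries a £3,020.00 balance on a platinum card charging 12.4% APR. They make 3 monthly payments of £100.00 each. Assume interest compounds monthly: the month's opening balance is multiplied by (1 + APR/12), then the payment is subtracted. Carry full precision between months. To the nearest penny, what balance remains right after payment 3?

£2,811.48

Monthly rate r = 12.4%/12 = 1.03333% = 0.0103333.
Each month: B ← B·(1+r) − £100.00.
Month 1: interest £31.21; balance after payment £2,951.21.
Month 2: interest £30.50; balance after payment £2,881.70.
Month 3: interest £29.78; balance after payment £2,811.48.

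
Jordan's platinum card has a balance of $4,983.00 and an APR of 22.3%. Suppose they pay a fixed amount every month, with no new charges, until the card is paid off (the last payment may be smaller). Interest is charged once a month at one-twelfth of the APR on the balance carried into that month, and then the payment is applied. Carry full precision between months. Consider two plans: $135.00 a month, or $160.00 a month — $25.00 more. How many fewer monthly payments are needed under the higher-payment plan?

16 fewer payments

Monthly rate r = 22.3%/12 = 1.85833% = 0.0185833.
At $135.00/mo: n = ⌈−ln(1 − rB₀/P)/ln(1+r)⌉ = 63 payments (last $121.47); total interest = total paid − $4,983.00 = $3,508.47.
At $160.00/mo: 47 payments (last $152.59); total interest $2,529.59.
Payments saved = 63 − 47 = 16.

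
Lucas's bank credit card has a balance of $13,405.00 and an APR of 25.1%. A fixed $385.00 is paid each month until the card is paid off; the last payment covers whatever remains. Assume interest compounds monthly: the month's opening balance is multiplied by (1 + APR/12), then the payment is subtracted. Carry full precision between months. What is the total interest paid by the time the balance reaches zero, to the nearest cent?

Monthly rate r = 25.1%/12 = 2.09167% = 0.0209167.
Payoff takes n = ⌈−ln(1 − rB₀/P)/ln(1+r)⌉ = ⌈62.943⌉ = 63 payments; the last is $363.39.
Total paid = 62·$385.00 + $363.39 = $24,233.39.
Total interest = total paid − principal = $24,233.39 − $13,405.00 = $10,828.39.

$10,828.39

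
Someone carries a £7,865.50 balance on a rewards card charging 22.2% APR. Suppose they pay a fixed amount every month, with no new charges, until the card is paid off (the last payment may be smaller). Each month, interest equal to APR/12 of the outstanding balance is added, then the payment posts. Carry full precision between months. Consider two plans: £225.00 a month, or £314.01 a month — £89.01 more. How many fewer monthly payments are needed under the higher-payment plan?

23 fewer payments

Monthly rate r = 22.2%/12 = 1.85% = 0.0185.
At £225.00/mo: n = ⌈−ln(1 − rB₀/P)/ln(1+r)⌉ = 57 payments (last £171.69); total interest = total paid − £7,865.50 = £4,906.19.
At £314.01/mo: 34 payments (last £301.22); total interest £2,798.05.
Payments saved = 57 − 34 = 23.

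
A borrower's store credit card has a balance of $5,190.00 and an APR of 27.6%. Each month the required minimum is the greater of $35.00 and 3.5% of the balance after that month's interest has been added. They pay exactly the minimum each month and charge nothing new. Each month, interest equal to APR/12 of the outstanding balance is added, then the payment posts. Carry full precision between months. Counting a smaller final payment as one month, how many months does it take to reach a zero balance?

Monthly rate r = 27.6%/12 = 2.3% = 0.023.
While 3.5% of the post-interest balance exceeds $35.00, each month B ← (B·(1+r))·(1 − 0.035), i.e. B shrinks by the factor (1+r)·0.965 = 0.98719.
This holds for months 1–130. Entering month 131 the balance is $971.74; 3.5% of the post-interest balance is now below $35.00, so the flat $35.00 minimum applies from here.
From month 131 a fixed $35.00 at rate r clears $971.74 in 45 more payments. Total: 130 + 45 = 175 months.

175 months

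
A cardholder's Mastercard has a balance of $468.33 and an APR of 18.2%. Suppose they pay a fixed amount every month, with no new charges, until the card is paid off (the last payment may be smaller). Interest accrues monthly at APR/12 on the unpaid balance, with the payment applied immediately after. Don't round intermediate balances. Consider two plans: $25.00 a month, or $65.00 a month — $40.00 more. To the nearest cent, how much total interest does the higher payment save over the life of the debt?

Monthly rate r = 18.2%/12 = 1.51667% = 0.0151667.
At $25.00/mo: n = ⌈−ln(1 − rB₀/P)/ln(1+r)⌉ = 23 payments (last $5.15); total interest = total paid − $468.33 = $86.82.
At $65.00/mo: 8 payments (last $44.81); total interest $31.48.
Interest saved = $86.82 − $31.48 = $55.34.

$55.34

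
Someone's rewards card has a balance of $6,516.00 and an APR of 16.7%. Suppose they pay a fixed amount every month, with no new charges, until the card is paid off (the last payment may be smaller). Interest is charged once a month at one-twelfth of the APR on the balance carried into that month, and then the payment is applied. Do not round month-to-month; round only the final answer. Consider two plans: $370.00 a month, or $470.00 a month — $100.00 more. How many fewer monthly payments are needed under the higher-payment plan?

5 fewer payments

Monthly rate r = 16.7%/12 = 1.39167% = 0.0139167.
At $370.00/mo: n = ⌈−ln(1 − rB₀/P)/ln(1+r)⌉ = 21 payments (last $127.32); total interest = total paid − $6,516.00 = $1,011.32.
At $470.00/mo: 16 payments (last $240.37); total interest $774.37.
Payments saved = 21 − 16 = 5.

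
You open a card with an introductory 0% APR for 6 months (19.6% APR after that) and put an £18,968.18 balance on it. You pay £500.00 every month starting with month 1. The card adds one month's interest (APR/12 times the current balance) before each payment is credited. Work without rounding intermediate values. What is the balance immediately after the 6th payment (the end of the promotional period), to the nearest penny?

Promo months 1–6 at r₀ = 0%/12 = 0; months 7+ at r₁ = 19.6%/12 = 0.0163333.
After month 6 (no interest yet): B = £18,968.18 − 6·£500.00 = £15,968.18.

£15,968.18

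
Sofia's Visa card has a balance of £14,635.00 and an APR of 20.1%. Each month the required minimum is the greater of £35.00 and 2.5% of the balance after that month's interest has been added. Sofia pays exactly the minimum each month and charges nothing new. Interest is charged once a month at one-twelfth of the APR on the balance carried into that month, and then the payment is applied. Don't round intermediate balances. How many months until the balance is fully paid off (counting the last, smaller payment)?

337 months

Monthly rate r = 20.1%/12 = 1.675% = 0.01675.
While 2.5% of the post-interest balance exceeds £35.00, each month B ← (B·(1+r))·(1 − 0.025), i.e. B shrinks by the factor (1+r)·0.975 = 0.99133.
This holds for months 1–272. Entering month 273 the balance is £1,370.58; 2.5% of the post-interest balance is now below £35.00, so the flat £35.00 minimum applies from here.
From month 273 a fixed £35.00 at rate r clears £1,370.58 in 65 more payments. Total: 272 + 65 = 337 months.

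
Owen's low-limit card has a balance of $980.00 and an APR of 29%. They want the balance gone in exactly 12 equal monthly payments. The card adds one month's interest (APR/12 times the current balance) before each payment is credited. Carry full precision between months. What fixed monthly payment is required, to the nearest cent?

$95.06

Monthly rate r = 29%/12 = 2.41667% = 0.0241667.
Level-payment amortization: P = B₀·r / (1 − (1+r)^(−n)) = 980.00·0.0241667 / (1 − 1.02417^(−12)).
Denominator 1 − (1+r)^(−12) = 0.24915143.
P = 23.6833 / 0.24915143 ≈ 95.06.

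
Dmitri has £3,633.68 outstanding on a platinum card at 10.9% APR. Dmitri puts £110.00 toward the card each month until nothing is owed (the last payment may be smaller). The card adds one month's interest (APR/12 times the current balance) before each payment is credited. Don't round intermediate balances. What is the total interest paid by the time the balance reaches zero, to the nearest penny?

Monthly rate r = 10.9%/12 = 0.908333% = 0.00908333.
Payoff takes n = ⌈−ln(1 − rB₀/P)/ln(1+r)⌉ = ⌈39.454⌉ = 40 payments; the last is £50.01.
Total paid = 39·£110.00 + £50.01 = £4,340.01.
Total interest = total paid − principal = £4,340.01 − £3,633.68 = £706.33.

£706.33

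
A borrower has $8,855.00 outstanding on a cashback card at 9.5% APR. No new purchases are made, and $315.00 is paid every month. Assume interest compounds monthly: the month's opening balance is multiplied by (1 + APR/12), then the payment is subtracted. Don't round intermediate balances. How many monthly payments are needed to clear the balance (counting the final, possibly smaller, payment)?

32 months

Monthly rate r = 9.5%/12 = 0.791667% = 0.00791667.
Recurrence: B ← B·(1+r) − $315.00.
Month 1: interest $70.10; balance after payment $8,610.10.
Month 2: interest $68.16; balance after payment $8,363.27.
Closed form: n = −ln(1 − rB₀/P)/ln(1+r) = −ln(0.77745)/ln(1.00792) ≈ 31.923, so the balance reaches zero during payment 32.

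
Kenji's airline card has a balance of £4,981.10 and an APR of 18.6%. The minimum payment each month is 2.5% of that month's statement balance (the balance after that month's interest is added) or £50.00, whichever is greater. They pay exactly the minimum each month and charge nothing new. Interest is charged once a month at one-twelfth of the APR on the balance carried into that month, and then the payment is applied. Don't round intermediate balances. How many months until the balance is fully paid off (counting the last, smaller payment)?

155 months

Monthly rate r = 18.6%/12 = 1.55% = 0.0155.
While 2.5% of the post-interest balance exceeds £50.00, each month B ← (B·(1+r))·(1 − 0.025), i.e. B shrinks by the factor (1+r)·0.975 = 0.99011.
This holds for months 1–94. Entering month 95 the balance is £1,957.37; 2.5% of the post-interest balance is now below £50.00, so the flat £50.00 minimum applies from here.
From month 95 a fixed £50.00 at rate r clears £1,957.37 in 61 more payments. Total: 94 + 61 = 155 months.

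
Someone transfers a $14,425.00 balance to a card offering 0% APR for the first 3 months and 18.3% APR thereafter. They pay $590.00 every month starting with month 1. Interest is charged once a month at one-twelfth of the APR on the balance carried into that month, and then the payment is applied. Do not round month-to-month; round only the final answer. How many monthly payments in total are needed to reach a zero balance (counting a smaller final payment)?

30 payments

Promo months 1–3 at r₀ = 0%/12 = 0; months 4+ at r₁ = 18.3%/12 = 0.01525.
After month 3 (no interest yet): B = $14,425.00 − 3·$590.00 = $12,655.00.
Then at r₁ with $590.00/mo: n₂ = −ln(1 − r₁·B/P)/ln(1+r₁) ≈ 26.18 → 27 more payments.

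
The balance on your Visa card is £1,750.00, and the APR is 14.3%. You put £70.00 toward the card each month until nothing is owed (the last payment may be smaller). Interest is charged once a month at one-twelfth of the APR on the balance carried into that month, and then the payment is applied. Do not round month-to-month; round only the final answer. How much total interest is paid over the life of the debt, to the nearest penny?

Monthly rate r = 14.3%/12 = 1.19167% = 0.0119167.
Payoff takes n = ⌈−ln(1 − rB₀/P)/ln(1+r)⌉ = ⌈29.858⌉ = 30 payments; the last is £60.10.
Total paid = 29·£70.00 + £60.10 = £2,090.10.
Total interest = total paid − principal = £2,090.10 − £1,750.00 = £340.10.

£340.10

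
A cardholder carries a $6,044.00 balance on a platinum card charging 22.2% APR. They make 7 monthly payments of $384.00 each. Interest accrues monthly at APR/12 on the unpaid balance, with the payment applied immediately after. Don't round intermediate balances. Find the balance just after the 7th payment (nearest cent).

$4,029.63

Monthly rate r = 22.2%/12 = 1.85% = 0.0185.
Each month: B ← B·(1+r) − $384.00.
Month 1: interest $111.81; balance after payment $5,771.81.
Month 2: interest $106.78; balance after payment $5,494.59.
Month 3: interest $101.65; balance after payment $5,212.24.
Month 4: interest $96.43; balance after payment $4,924.67.
Month 5: interest $91.11; balance after payment $4,631.78.
Month 6: interest $85.69; balance after payment $4,333.46.
Month 7: interest $80.17; balance after payment $4,029.63.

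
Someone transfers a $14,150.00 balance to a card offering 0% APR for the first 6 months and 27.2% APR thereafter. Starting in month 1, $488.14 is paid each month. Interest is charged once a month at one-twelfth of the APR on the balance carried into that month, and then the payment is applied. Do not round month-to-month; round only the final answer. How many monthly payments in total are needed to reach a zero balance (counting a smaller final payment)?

Promo months 1–6 at r₀ = 0%/12 = 0; months 7+ at r₁ = 27.2%/12 = 0.0226667.
After month 6 (no interest yet): B = $14,150.00 − 6·$488.14 = $11,221.16.
Then at r₁ with $488.14/mo: n₂ = −ln(1 − r₁·B/P)/ln(1+r₁) ≈ 32.84 → 33 more payments.

39 payments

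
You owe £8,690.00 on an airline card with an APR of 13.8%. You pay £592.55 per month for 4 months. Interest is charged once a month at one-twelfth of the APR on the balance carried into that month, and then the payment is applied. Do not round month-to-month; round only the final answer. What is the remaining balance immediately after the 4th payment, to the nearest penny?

£6,685.29

Monthly rate r = 13.8%/12 = 1.15% = 0.0115.
Each month: B ← B·(1+r) − £592.55.
Month 1: interest £99.94; balance after payment £8,197.39.
Month 2: interest £94.27; balance after payment £7,699.10.
Month 3: interest £88.54; balance after payment £7,195.09.
Month 4: interest £82.74; balance after payment £6,685.29.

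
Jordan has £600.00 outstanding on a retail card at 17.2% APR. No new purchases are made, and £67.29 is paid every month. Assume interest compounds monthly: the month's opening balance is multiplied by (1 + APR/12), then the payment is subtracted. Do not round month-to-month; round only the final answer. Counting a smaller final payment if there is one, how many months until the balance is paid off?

Monthly rate r = 17.2%/12 = 1.43333% = 0.0143333.
Recurrence: B ← B·(1+r) − £67.29.
Month 1: interest £8.60; balance after payment £541.31.
Month 2: interest £7.76; balance after payment £481.78.
Closed form: n = −ln(1 − rB₀/P)/ln(1+r) = −ln(0.87219)/ln(1.01433) ≈ 9.608, so the balance reaches zero during payment 10.

10 payments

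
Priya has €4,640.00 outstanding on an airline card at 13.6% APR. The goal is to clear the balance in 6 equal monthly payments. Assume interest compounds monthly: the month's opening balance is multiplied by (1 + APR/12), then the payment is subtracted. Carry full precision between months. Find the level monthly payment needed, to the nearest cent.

Monthly rate r = 13.6%/12 = 1.13333% = 0.0113333.
Level-payment amortization: P = B₀·r / (1 − (1+r)^(−n)) = 4640.00·0.0113333 / (1 − 1.01133^(−6)).
Denominator 1 − (1+r)^(−6) = 0.0653821535.
P = 52.5867 / 0.0653821535 ≈ 804.30.

€804.30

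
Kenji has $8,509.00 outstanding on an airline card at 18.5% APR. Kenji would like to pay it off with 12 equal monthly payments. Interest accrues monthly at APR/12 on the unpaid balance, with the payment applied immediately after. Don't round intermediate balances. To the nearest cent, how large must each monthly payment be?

$782.13

Monthly rate r = 18.5%/12 = 1.54167% = 0.0154167.
Level-payment amortization: P = B₀·r / (1 − (1+r)^(−n)) = 8509.00·0.0154167 / (1 − 1.01542^(−12)).
Denominator 1 − (1+r)^(−12) = 0.16772174.
P = 131.18 / 0.16772174 ≈ 782.13.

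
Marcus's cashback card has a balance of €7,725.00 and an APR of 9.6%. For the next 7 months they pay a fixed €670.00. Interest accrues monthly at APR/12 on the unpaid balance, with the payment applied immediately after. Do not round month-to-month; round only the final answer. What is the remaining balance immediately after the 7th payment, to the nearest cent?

€3,364.05

Monthly rate r = 9.6%/12 = 0.8% = 0.008.
Each month: B ← B·(1+r) − €670.00.
Month 1: interest €61.80; balance after payment €7,116.80.
Month 2: interest €56.93; balance after payment €6,503.73.
Month 3: interest €52.03; balance after payment €5,885.76.
Month 4: interest €47.09; balance after payment €5,262.85.
Month 5: interest €42.10; balance after payment €4,634.95.
Month 6: interest €37.08; balance after payment €4,002.03.
Month 7: interest €32.02; balance after payment €3,364.05.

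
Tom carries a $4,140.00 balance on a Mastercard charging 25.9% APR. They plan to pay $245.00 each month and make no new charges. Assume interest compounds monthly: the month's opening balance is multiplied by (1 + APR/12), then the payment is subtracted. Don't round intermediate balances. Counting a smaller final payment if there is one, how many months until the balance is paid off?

Monthly rate r = 25.9%/12 = 2.15833% = 0.0215833.
Recurrence: B ← B·(1+r) − $245.00.
Month 1: interest $89.36; balance after payment $3,984.35.
Month 2: interest $86.00; balance after payment $3,825.35.
Closed form: n = −ln(1 − rB₀/P)/ln(1+r) = −ln(0.63529)/ln(1.02158) ≈ 21.246, so the balance reaches zero during payment 22.

22 months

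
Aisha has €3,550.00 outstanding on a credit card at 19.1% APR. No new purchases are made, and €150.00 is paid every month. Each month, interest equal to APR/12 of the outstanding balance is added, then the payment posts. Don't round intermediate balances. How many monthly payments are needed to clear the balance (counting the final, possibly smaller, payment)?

30 months

Monthly rate r = 19.1%/12 = 1.59167% = 0.0159167.
Recurrence: B ← B·(1+r) − €150.00.
Month 1: interest €56.50; balance after payment €3,456.50.
Month 2: interest €55.02; balance after payment €3,361.52.
Closed form: n = −ln(1 − rB₀/P)/ln(1+r) = −ln(0.62331)/ln(1.01592) ≈ 29.935, so the balance reaches zero during payment 30.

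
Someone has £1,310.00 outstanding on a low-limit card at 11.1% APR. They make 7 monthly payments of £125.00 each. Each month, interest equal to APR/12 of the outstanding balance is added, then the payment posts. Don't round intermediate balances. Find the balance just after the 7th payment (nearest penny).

Monthly rate r = 11.1%/12 = 0.925% = 0.00925.
Each month: B ← B·(1+r) − £125.00.
Month 1: interest £12.12; balance after payment £1,197.12.
Month 2: interest £11.07; balance after payment £1,083.19.
Month 3: interest £10.02; balance after payment £968.21.
Month 4: interest £8.96; balance after payment £852.17.
Month 5: interest £7.88; balance after payment £735.05.
Month 6: interest £6.80; balance after payment £616.85.
Month 7: interest £5.71; balance after payment £497.55.

£497.55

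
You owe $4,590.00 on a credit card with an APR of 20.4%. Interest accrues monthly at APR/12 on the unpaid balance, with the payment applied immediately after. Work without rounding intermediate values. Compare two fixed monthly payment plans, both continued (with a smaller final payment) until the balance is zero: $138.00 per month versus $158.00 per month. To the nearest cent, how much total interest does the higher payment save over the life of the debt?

Monthly rate r = 20.4%/12 = 1.7% = 0.017.
At $138.00/mo: n = ⌈−ln(1 − rB₀/P)/ln(1+r)⌉ = 50 payments (last $60.95); total interest = total paid − $4,590.00 = $2,232.95.
At $158.00/mo: 41 payments (last $62.73); total interest $1,792.73.
Interest saved = $2,232.95 − $1,792.73 = $440.22.

$440.22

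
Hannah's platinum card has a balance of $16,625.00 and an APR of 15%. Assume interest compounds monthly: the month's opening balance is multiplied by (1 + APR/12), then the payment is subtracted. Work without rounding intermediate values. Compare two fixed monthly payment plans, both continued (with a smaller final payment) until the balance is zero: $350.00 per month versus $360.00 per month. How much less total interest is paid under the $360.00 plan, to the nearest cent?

$428.21

Monthly rate r = 15%/12 = 1.25% = 0.0125.
At $350.00/mo: n = ⌈−ln(1 − rB₀/P)/ln(1+r)⌉ = 73 payments (last $179.88); total interest = total paid − $16,625.00 = $8,754.88.
At $360.00/mo: 70 payments (last $111.67); total interest $8,326.67.
Interest saved = $8,754.88 − $8,326.67 = $428.21.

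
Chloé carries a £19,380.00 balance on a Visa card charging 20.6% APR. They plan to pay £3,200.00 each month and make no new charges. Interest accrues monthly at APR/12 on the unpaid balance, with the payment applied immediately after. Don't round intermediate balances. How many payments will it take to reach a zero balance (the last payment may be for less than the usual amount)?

7 months

Monthly rate r = 20.6%/12 = 1.71667% = 0.0171667.
Recurrence: B ← B·(1+r) − £3,200.00.
Month 1: interest £332.69; balance after payment £16,512.69.
Month 2: interest £283.47; balance after payment £13,596.16.
Closed form: n = −ln(1 − rB₀/P)/ln(1+r) = −ln(0.89603)/ln(1.01717) ≈ 6.449, so the balance reaches zero during payment 7.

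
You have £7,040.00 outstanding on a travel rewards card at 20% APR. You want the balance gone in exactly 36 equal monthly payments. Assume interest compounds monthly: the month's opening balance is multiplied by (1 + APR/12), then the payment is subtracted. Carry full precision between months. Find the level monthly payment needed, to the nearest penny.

£261.63

Monthly rate r = 20%/12 = 1.66667% = 0.0166667.
Level-payment amortization: P = B₀·r / (1 − (1+r)^(−n)) = 7040.00·0.0166667 / (1 − 1.01667^(−36)).
Denominator 1 − (1+r)^(−36) = 0.448467698.
P = 117.333 / 0.448467698 ≈ 261.63.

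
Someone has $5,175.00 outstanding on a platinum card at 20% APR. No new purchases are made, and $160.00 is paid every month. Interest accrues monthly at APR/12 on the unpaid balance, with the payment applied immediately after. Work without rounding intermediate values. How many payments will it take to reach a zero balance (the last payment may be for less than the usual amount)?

Monthly rate r = 20%/12 = 1.66667% = 0.0166667.
Recurrence: B ← B·(1+r) − $160.00.
Month 1: interest $86.25; balance after payment $5,101.25.
Month 2: interest $85.02; balance after payment $5,026.27.
Closed form: n = −ln(1 − rB₀/P)/ln(1+r) = −ln(0.46094)/ln(1.01667) ≈ 46.856, so the balance reaches zero during payment 47.

47 months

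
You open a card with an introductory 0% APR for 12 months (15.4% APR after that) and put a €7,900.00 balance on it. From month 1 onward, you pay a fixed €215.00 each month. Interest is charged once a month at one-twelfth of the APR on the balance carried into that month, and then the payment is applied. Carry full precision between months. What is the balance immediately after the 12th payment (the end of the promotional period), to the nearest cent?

Promo months 1–12 at r₀ = 0%/12 = 0; months 13+ at r₁ = 15.4%/12 = 0.0128333.
After month 12 (no interest yet): B = €7,900.00 − 12·€215.00 = €5,320.00.

€5,320.00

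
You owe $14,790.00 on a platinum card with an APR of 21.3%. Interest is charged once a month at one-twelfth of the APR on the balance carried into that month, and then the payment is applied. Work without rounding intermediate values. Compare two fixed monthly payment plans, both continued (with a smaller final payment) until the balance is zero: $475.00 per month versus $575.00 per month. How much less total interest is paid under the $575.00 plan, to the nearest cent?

$1,788.39

Monthly rate r = 21.3%/12 = 1.775% = 0.01775.
At $475.00/mo: n = ⌈−ln(1 − rB₀/P)/ln(1+r)⌉ = 46 payments (last $344.64); total interest = total paid − $14,790.00 = $6,929.64.
At $575.00/mo: 35 payments (last $381.25); total interest $5,141.25.
Interest saved = $6,929.64 − $5,141.25 = $1,788.39.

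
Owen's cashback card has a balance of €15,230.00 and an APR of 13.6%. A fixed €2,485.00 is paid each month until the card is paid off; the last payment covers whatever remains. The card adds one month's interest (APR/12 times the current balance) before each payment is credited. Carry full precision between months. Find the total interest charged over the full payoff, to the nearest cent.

€647.38

Monthly rate r = 13.6%/12 = 1.13333% = 0.0113333.
Payoff takes n = ⌈−ln(1 − rB₀/P)/ln(1+r)⌉ = ⌈6.388⌉ = 7 payments; the last is €967.38.
Total paid = 6·€2,485.00 + €967.38 = €15,877.38.
Total interest = total paid − principal = €15,877.38 − €15,230.00 = €647.38.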